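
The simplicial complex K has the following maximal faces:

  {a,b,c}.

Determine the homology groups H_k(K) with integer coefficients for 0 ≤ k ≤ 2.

We work with the vertex ordering a < b < c. The simplices of K, each written with vertices in increasing order, are:

  0-simplices (3): a, b, c
  1-simplices (3): ab, ac, bc
  2-simplices (1): abc

Hence C_0 ≅ Z^3, C_1 ≅ Z^3, C_2 ≅ Z^1.

Boundary ∂_1: C_1 → C_0 is given by ∂[p,q] = [q] − [p].
The resulting 3×3 matrix has rank 2, and its Smith normal form has invariant factors (1,1).

∂_2: C_2 → C_1 sends each 2-simplex [p,q,r] to [q,r] − [p,r] + [p,q]. For instance
  ∂abc = bc − ac + ab.
This gives a 3×1 integer matrix of rank 1; reducing to Smith normal form yields diagonal entries (1).

Computing H_k = (kernel of ∂_k) / (image of ∂_{k+1}):

  H_0: rank C_0 − rank ∂_1 = 3 − 2 = 1, and the invariant factors of ∂_1 are all 1, so H_0 ≅ Z.
  H_1: rank ker ∂_1 − rank ∂_2 = (3 − 2) − 1 = 0, and the invariant factors of ∂_2 are all 1, so H_1 ≅ 0.
  H_2: rank ker ∂_2 − rank ∂_3 = (1 − 1) − 0 = 0, and there is no ∂_3, so H_2 ≅ 0.

As a check, the Euler characteristic is 3 − 3 + 1 = 1, which agrees with 1 − 0 + 0 = 1.

H_0 ≅ Z,  H_1 = 0,  H_2 = 0.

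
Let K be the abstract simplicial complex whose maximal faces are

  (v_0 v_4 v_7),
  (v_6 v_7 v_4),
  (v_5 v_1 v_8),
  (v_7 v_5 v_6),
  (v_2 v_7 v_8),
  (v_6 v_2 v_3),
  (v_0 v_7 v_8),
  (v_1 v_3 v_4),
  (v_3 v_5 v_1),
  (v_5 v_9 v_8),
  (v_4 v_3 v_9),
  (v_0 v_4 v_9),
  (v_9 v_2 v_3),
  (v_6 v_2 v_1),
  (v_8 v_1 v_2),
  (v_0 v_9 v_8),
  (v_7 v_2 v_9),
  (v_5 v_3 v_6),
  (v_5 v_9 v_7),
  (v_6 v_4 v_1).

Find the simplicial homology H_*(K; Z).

H_0 ≅ Z,  H_1 ≅ Z ⊕ Z/2,  H_2 = 0.

Take the total order v_0 < v_1 < v_2 < v_3 < v_4 < v_5 < v_6 < v_7 < v_8 < v_9 on the vertex set. Then K (dimension 2) consists of the simplices:

  0-simplices (10): [v_0], [v_1], [v_2], [v_3], [v_4], [v_5], [v_6], [v_7], [v_8], [v_9]
  1-simplices (30): (30 of them)
  2-simplices (20): (20 of them)

Hence C_0 ≅ Z^10, C_1 ≅ Z^30, C_2 ≅ Z^20.

∂_1: C_1 → C_0 sends each edge [p,q] (with p < q) to q − p. For instance
  ∂[v_2,v_8] = [v_8] − [v_2].
The 10×30 boundary matrix has rank 9 and Smith normal form diag(1,1,1,1,1,1,1,1,1).

∂_2: C_2 → C_1 sends each 2-simplex [p,q,r] to [q,r] − [p,r] + [p,q]. For instance
  ∂[v_0,v_4,v_7] = [v_4,v_7] − [v_0,v_7] + [v_0,v_4],
  ∂[v_1,v_5,v_8] = [v_5,v_8] − [v_1,v_8] + [v_1,v_5].
The resulting 30×20 matrix has rank 20, and its Smith normal form has invariant factors (1,1,1,1,1,1,1,1,1,1,1,1,1,1,1,1,1,1,1,2).

Reading off H_k = ker ∂_k / im ∂_{k+1}:

  H_0: rank C_0 − rank ∂_1 = 10 − 9 = 1, and the invariant factors of ∂_1 are all 1, so H_0 ≅ Z.
  H_1: rank ker ∂_1 − rank ∂_2 = (30 − 9) − 20 = 1, and ∂_2 has invariant factor 2 > 1, so H_1 ≅ Z ⊕ Z/2.
  H_2: rank ker ∂_2 − rank ∂_3 = (20 − 20) − 0 = 0, and there is no ∂_3, so H_2 ≅ 0.

As a check, the Euler characteristic is 10 − 30 + 20 = 0, which agrees with 1 − 1 + 0 = 0.
(K is a triangulation of the Klein bottle.)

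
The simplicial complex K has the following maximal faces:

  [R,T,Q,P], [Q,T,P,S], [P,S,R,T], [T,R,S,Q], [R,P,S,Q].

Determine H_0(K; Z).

H_0 = Z.

Take the total order P < Q < R < S < T on the vertex set. Then K (dimension 3) consists of the simplices:

  0-simplices (5): P, Q, R, S, T
  1-simplices (10): PQ, PR, PS, PT, QR, QS, QT, RS, RT, ST
  2-simplices (10): PQR, PQS, PQT, PRS, PRT, PST, QRS, QRT, QST, RST
  3-simplices (5): PQRS, PQRT, PQST, PRST, QRST

giving chain groups C_0 ≅ Z^5, C_1 ≅ Z^10, C_2 ≅ Z^10, C_3 ≅ Z^5.

The boundary map ∂_1: C_1 → C_0 is given by ∂[p,q] = [q] − [p].
This gives a 5×10 integer matrix of rank 4; reducing to Smith normal form yields diagonal entries (1,1,1,1).

∂_2: C_2 → C_1 sends each 2-simplex [p,q,r] to [q,r] − [p,r] + [p,q]. For instance
  ∂PQT = QT − PT + PQ,
  ∂QRT = RT − QT + QR.
The resulting 10×10 matrix has rank 6, and its Smith normal form has invariant factors (1,1,1,1,1,1).

∂_3: C_3 → C_2 sends each 3-simplex σ to the alternating sum Σ_i (−1)^i (σ with its i-th vertex removed). For instance
  ∂PRST = RST − PST + PRT − PRS,
  ∂QRST = RST − QST + QRT − QRS.
The resulting 10×5 matrix has rank 4, and its Smith normal form has invariant factors (1,1,1,1).

Now H_k = ker ∂_k / im ∂_{k+1}, so:

  H_0: rank C_0 − rank ∂_1 = 5 − 4 = 1, and the invariant factors of ∂_1 are all 1, so H_0 ≅ Z.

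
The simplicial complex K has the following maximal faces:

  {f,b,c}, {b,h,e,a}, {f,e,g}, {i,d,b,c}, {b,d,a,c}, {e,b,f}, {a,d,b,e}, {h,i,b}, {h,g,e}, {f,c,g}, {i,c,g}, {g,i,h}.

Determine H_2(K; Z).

H_2 = Z.

K has 9 vertices, 24 edges, 21 triangles, 4 3-simplices.
rank ∂_2 = 16, rank ∂_3 = 4 ⇒ b_2 = 21 − 16 − 4 = 1; all invariant factors of ∂_3 are 1 so no torsion. So H_2 ≅ Z.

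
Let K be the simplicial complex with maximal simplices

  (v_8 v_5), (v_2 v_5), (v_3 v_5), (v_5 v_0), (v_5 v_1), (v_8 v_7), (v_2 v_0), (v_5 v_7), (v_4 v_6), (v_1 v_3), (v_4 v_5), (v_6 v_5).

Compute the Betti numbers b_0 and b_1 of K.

b_0 = 1, b_1 = 4.

Take the total order v_0 < v_1 < v_2 < v_3 < v_4 < v_5 < v_6 < v_7 < v_8 on the vertex set. Then K (dimension 1) consists of the simplices:

  0-simplices (9): [v_0], [v_1], [v_2], [v_3], [v_4], [v_5], [v_6], [v_7], [v_8]
  1-simplices (12): [v_0,v_2], [v_0,v_5], [v_1,v_3], [v_1,v_5], [v_2,v_5], [v_3,v_5], [v_4,v_5], [v_4,v_6], [v_5,v_6], [v_5,v_7], [v_5,v_8], [v_7,v_8]

Hence C_0 ≅ Z^9, C_1 ≅ Z^12.

The boundary map ∂_1: C_1 → C_0 sends each edge [p,q] (with p < q) to q − p.
The 9×12 boundary matrix has rank 8 and Smith normal form diag(1,1,1,1,1,1,1,1).

Reading off H_k = ker ∂_k / im ∂_{k+1}:

  H_0: rank C_0 − rank ∂_1 = 9 − 8 = 1, and the invariant factors of ∂_1 are all 1, so H_0 ≅ Z.
  H_1: rank ker ∂_1 − rank ∂_2 = (12 − 8) − 0 = 4, and there is no ∂_2, so H_1 ≅ Z^4.

Hence the Betti numbers are b_0 = 1, b_1 = 4.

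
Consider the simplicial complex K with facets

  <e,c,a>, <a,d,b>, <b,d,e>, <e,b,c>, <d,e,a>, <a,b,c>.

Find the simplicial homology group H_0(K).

Order the vertices as a < b < c < d < e. Listing each simplex with vertices in this order, K has dimension 2 with simplices:

  0-simplices (5): a, b, c, d, e
  1-simplices (9): ab, ac, ad, ae, bc, bd, be, ce, de
  2-simplices (6): abc, abd, ace, ade, bce, bde

Hence C_0 ≅ Z^5, C_1 ≅ Z^9, C_2 ≅ Z^6.

The boundary map ∂_1: C_1 → C_0 sends each edge [p,q] (with p < q) to q − p. For instance
  ∂bd = d − b.
The resulting 5×9 matrix has rank 4, and its Smith normal form has invariant factors (1,1,1,1).

∂_2: C_2 → C_1 acts by ∂[p,q,r] = [q,r] − [p,r] + [p,q]. For instance
  ∂ade = de − ae + ad,
  ∂abd = bd − ad + ab.
As a 9×6 matrix over Z this has rank 5, with invariant factors (1,1,1,1,1).

Now H_k = ker ∂_k / im ∂_{k+1}, so:

  H_0: rank C_0 − rank ∂_1 = 5 − 4 = 1, and the invariant factors of ∂_1 are all 1, so H_0 = Z.

H_0 ≅ Z.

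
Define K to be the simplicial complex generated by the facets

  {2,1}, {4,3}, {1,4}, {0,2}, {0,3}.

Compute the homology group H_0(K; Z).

H_0 = Z.

Take the total order 0 < 1 < 2 < 3 < 4 on the vertex set. Then K (dimension 1) consists of the simplices:

  0-simplices (5): [0], [1], [2], [3], [4]
  1-simplices (5): [0,2], [0,3], [1,2], [1,4], [3,4]

giving chain groups C_0 ≅ Z^5, C_1 ≅ Z^5.

∂_1: C_1 → C_0 maps an edge to its endpoints' difference, ∂[p,q] = q − p. For instance
  ∂[3,4] = [4] − [3].
The resulting 5×5 matrix has rank 4, and its Smith normal form has invariant factors (1,1,1,1).

Now H_k = ker ∂_k / im ∂_{k+1}, so:

  H_0: rank C_0 − rank ∂_1 = 5 − 4 = 1, and the invariant factors of ∂_1 are all 1, so H_0 ≅ Z.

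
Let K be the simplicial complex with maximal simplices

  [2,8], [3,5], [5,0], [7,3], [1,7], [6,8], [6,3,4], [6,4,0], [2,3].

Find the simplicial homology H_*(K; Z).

Fix the vertex order 0 < 1 < 2 < 3 < 4 < 5 < 6 < 7 < 8 and write every simplex with vertices in increasing order. Then dim K = 2 and the simplices of K are:

  0-simplices (9): [0], [1], [2], [3], [4], [5], [6], [7], [8]
  1-simplices (12): [0,4], [0,5], [0,6], [1,7], [2,3], [2,8], [3,4], [3,5], [3,6], [3,7], [4,6], [6,8]
  2-simplices (2): [0,4,6], [3,4,6]

so the chain groups are C_0 ≅ Z^9, C_1 ≅ Z^12, C_2 ≅ Z^2.

Boundary ∂_1: C_1 → C_0 maps an edge to its endpoints' difference, ∂[p,q] = q − p.
The 9×12 boundary matrix has rank 8 and Smith normal form diag(1,1,1,1,1,1,1,1).

Boundary ∂_2: C_2 → C_1 sends each 2-simplex [p,q,r] to [q,r] − [p,r] + [p,q]. For instance
  ∂[3,4,6] = [4,6] − [3,6] + [3,4],
  ∂[0,4,6] = [4,6] − [0,6] + [0,4].
The 12×2 boundary matrix has rank 2 and Smith normal form diag(1,1).

Reading off H_k = ker ∂_k / im ∂_{k+1}:

  H_0: rank C_0 − rank ∂_1 = 9 − 8 = 1, and the invariant factors of ∂_1 are all 1, so H_0 ≅ Z.
  H_1: rank ker ∂_1 − rank ∂_2 = (12 − 8) − 2 = 2, and the invariant factors of ∂_2 are all 1, so H_1 ≅ Z^2.
  H_2: rank ker ∂_2 − rank ∂_3 = (2 − 2) − 0 = 0, and there is no ∂_3, so H_2 ≅ 0.

As a check, the Euler characteristic is 9 − 12 + 2 = -1, which agrees with 1 − 2 + 0 = -1.

H_0 ≅ Z,  H_1 ≅ Z^2,  H_2 = 0.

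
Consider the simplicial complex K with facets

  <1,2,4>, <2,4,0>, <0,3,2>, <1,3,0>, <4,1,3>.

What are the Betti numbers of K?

K has 5 vertices, 10 edges, 5 triangles.
rank ∂_0 = 0, rank ∂_1 = 4 ⇒ b_0 = 5 − 0 − 4 = 1; all invariant factors of ∂_1 are 1 so no torsion. So H_0 = Z.
rank ∂_1 = 4, rank ∂_2 = 5 ⇒ b_1 = 10 − 4 − 5 = 1; all invariant factors of ∂_2 are 1 so no torsion. So H_1 = Z.
rank ∂_2 = 5, rank ∂_3 = 0 ⇒ b_2 = 5 − 5 − 0 = 0. So H_2 = 0.

b_0 = 1, b_1 = 1, b_2 = 0.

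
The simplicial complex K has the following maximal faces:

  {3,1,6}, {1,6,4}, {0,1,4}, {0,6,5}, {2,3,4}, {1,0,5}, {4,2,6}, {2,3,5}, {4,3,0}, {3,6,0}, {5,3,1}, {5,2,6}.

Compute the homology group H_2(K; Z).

H_2 = 0.

Order the vertices as 0 < 1 < 2 < 3 < 4 < 5 < 6. Listing each simplex with vertices in this order, K has dimension 2 with simplices:

  0-simplices (7): [0], [1], [2], [3], [4], [5], [6]
  1-simplices (18): [0,1], [0,3], [0,4], [0,5], [0,6], [1,3], [1,4], [1,5], [1,6], [2,3], [2,4], [2,5], [2,6], [3,4], [3,5], [3,6], [4,6], [5,6]
  2-simplices (12): [0,1,4], [0,1,5], [0,3,4], [0,3,6], [0,5,6], [1,3,5], [1,3,6], [1,4,6], [2,3,4], [2,3,5], [2,4,6], [2,5,6]

so the chain groups are C_0 ≅ Z^7, C_1 ≅ Z^18, C_2 ≅ Z^12.

∂_1: C_1 → C_0 maps an edge to its endpoints' difference, ∂[p,q] = q − p.
The 7×18 boundary matrix has rank 6 and Smith normal form diag(1,1,1,1,1,1).

Boundary ∂_2: C_2 → C_1 sends each 2-simplex [p,q,r] to [q,r] − [p,r] + [p,q]. For instance
  ∂[0,5,6] = [5,6] − [0,6] + [0,5],
  ∂[1,3,5] = [3,5] − [1,5] + [1,3].
The resulting 18×12 matrix has rank 12, and its Smith normal form has invariant factors (1,1,1,1,1,1,1,1,1,1,1,2).

Reading off H_k = ker ∂_k / im ∂_{k+1}:

  H_2: rank ker ∂_2 − rank ∂_3 = (12 − 12) − 0 = 0, and there is no ∂_3, so H_2 = 0.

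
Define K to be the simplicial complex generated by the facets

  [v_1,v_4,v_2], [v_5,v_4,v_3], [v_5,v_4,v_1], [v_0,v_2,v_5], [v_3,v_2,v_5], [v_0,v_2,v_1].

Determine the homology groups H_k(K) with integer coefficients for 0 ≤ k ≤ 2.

K has 6 vertices, 12 edges, 6 triangles.
rank ∂_0 = 0, rank ∂_1 = 5 ⇒ b_0 = 6 − 0 − 5 = 1; all invariant factors of ∂_1 are 1 so no torsion. So H_0 = Z.
rank ∂_1 = 5, rank ∂_2 = 6 ⇒ b_1 = 12 − 5 − 6 = 1; all invariant factors of ∂_2 are 1 so no torsion. So H_1 = Z.
rank ∂_2 = 6, rank ∂_3 = 0 ⇒ b_2 = 6 − 6 − 0 = 0. So H_2 = 0.

H_0 ≅ Z,  H_1 ≅ Z,  H_2 = 0.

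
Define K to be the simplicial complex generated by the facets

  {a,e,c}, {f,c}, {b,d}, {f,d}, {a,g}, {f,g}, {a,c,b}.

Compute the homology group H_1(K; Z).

H_1 ≅ Z^2.

K has 7 vertices, 10 edges, 2 triangles.
rank ∂_1 = 6, rank ∂_2 = 2 ⇒ b_1 = 10 − 6 − 2 = 2; all invariant factors of ∂_2 are 1 so no torsion. So H_1 = Z^2.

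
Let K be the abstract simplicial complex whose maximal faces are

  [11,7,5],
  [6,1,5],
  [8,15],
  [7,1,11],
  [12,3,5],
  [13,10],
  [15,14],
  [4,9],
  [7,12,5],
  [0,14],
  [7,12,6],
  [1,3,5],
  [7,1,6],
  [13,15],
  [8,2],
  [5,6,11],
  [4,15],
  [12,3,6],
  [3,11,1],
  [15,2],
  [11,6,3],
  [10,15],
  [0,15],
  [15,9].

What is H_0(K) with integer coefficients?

H_0 = Z^2.

Order the vertices as 0 < 1 < 2 < 3 < 4 < 5 < 6 < 7 < 8 < 9 < 10 < 11 < 12 < 13 < 14 < 15. Listing each simplex with vertices in this order, K has dimension 2 with simplices:

  0-simplices (16): [0], [1], [2], [3], [4], [5], [6], [7], [8], [9], [10], [11], [12], [13], [14], [15]
  1-simplices (30): (30 of them)
  2-simplices (12): [1,3,5], [1,3,11], [1,5,6], [1,6,7], [1,7,11], [3,5,12], [3,6,11], [3,6,12], [5,6,11], [5,7,11], [5,7,12], [6,7,12]

giving chain groups C_0 ≅ Z^16, C_1 ≅ Z^30, C_2 ≅ Z^12.

The boundary map ∂_1: C_1 → C_0 is given by ∂[p,q] = [q] − [p]. For instance
  ∂[9,15] = [15] − [9].
This gives a 16×30 integer matrix of rank 14; reducing to Smith normal form yields diagonal entries (1,1,1,1,1,1,1,1,1,1,1,1,1,1).

Boundary ∂_2: C_2 → C_1 sends each 2-simplex [p,q,r] to [q,r] − [p,r] + [p,q]. For instance
  ∂[3,5,12] = [5,12] − [3,12] + [3,5],
  ∂[1,3,5] = [3,5] − [1,5] + [1,3].
The 30×12 boundary matrix has rank 12 and Smith normal form diag(1,1,1,1,1,1,1,1,1,1,1,2).

Computing H_k = (kernel of ∂_k) / (image of ∂_{k+1}):

  H_0: rank C_0 − rank ∂_1 = 16 − 14 = 2, and the invariant factors of ∂_1 are all 1, so H_0 ≅ Z^2.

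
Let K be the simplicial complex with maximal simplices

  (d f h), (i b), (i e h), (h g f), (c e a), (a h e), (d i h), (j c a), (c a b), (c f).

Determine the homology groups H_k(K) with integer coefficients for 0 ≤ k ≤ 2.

Order the vertices as a < b < c < d < e < f < g < h < i < j. Listing each simplex with vertices in this order, K has dimension 2 with simplices:

  0-simplices (10): a, b, c, d, e, f, g, h, i, j
  1-simplices (19): ab, ac, ae, ah, aj, bc, bi, ce, cf, cj, df, dh, di, eh, ei, fg, fh, gh, hi
  2-simplices (8): abc, ace, acj, aeh, dfh, dhi, ehi, fgh

Hence C_0 ≅ Z^10, C_1 ≅ Z^19, C_2 ≅ Z^8.

∂_1: C_1 → C_0 sends each edge [p,q] (with p < q) to q − p.
The 10×19 boundary matrix has rank 9 and Smith normal form diag(1,1,1,1,1,1,1,1,1).

Boundary ∂_2: C_2 → C_1 sends each 2-simplex [p,q,r] to [q,r] − [p,r] + [p,q]. For instance
  ∂fgh = gh − fh + fg,
  ∂dhi = hi − di + dh.
The 19×8 boundary matrix has rank 8 and Smith normal form diag(1,1,1,1,1,1,1,1).

Computing H_k = (kernel of ∂_k) / (image of ∂_{k+1}):

  H_0: rank C_0 − rank ∂_1 = 10 − 9 = 1, and the invariant factors of ∂_1 are all 1, so H_0 = Z.
  H_1: rank ker ∂_1 − rank ∂_2 = (19 − 9) − 8 = 2, and the invariant factors of ∂_2 are all 1, so H_1 = Z^2.
  H_2: rank ker ∂_2 − rank ∂_3 = (8 − 8) − 0 = 0, and there is no ∂_3, so H_2 = 0.

H_0 = Z,  H_1 = Z^2,  H_2 = 0.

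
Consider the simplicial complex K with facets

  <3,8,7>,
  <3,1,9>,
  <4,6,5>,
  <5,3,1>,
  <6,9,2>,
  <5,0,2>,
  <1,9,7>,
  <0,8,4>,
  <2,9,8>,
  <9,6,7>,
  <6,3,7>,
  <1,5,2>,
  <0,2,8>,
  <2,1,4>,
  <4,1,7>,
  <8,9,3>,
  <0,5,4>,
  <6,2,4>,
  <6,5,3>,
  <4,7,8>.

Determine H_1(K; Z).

Order the vertices as 0 < 1 < 2 < 3 < 4 < 5 < 6 < 7 < 8 < 9. Listing each simplex with vertices in this order, K has dimension 2 with simplices:

  0-simplices (10): [0], [1], [2], [3], [4], [5], [6], [7], [8], [9]
  1-simplices (30): (30 of them)
  2-simplices (20): (20 of them)

Hence C_0 ≅ Z^10, C_1 ≅ Z^30, C_2 ≅ Z^20.

The boundary map ∂_1: C_1 → C_0 sends each edge [p,q] (with p < q) to q − p.
As a 10×30 matrix over Z this has rank 9, with invariant factors (1,1,1,1,1,1,1,1,1).

The boundary map ∂_2: C_2 → C_1 sends each 2-simplex [p,q,r] to [q,r] − [p,r] + [p,q]. For instance
  ∂[2,6,9] = [6,9] − [2,9] + [2,6],
  ∂[0,2,5] = [2,5] − [0,5] + [0,2].
As a 30×20 matrix over Z this has rank 20, with invariant factors (1,1,1,1,1,1,1,1,1,1,1,1,1,1,1,1,1,1,1,2).

Reading off H_k = ker ∂_k / im ∂_{k+1}:

  H_1: rank ker ∂_1 − rank ∂_2 = (30 − 9) − 20 = 1, and ∂_2 has invariant factor 2 > 1, so H_1 ≅ Z ⊕ Z/2.

H_1 = Z ⊕ Z/2.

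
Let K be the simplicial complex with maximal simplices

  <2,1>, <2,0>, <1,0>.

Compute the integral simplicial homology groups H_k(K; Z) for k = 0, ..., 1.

H_0 ≅ Z,  H_1 ≅ Z.

K has 3 vertices, 3 edges.
rank ∂_0 = 0, rank ∂_1 = 2 ⇒ b_0 = 3 − 0 − 2 = 1; all invariant factors of ∂_1 are 1 so no torsion. So H_0 ≅ Z.
rank ∂_1 = 2, rank ∂_2 = 0 ⇒ b_1 = 3 − 2 − 0 = 1. So H_1 ≅ Z.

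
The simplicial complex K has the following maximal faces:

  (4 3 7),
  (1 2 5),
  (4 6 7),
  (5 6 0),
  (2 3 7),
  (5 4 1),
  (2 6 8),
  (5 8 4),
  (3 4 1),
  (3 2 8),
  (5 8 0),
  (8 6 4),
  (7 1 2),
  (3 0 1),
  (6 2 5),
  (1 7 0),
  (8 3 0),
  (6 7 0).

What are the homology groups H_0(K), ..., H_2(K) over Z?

Order the vertices as 0 < 1 < 2 < 3 < 4 < 5 < 6 < 7 < 8. Listing each simplex with vertices in this order, K has dimension 2 with simplices:

  0-simplices (9): [0], [1], [2], [3], [4], [5], [6], [7], [8]
  1-simplices (27): (27 of them)
  2-simplices (18): [0,1,3], [0,1,7], [0,3,8], [0,5,6], [0,5,8], [0,6,7], [1,2,5], [1,2,7], [1,3,4], [1,4,5], [2,3,7], [2,3,8], [2,5,6], [2,6,8], [3,4,7], [4,5,8], [4,6,7], [4,6,8]

giving chain groups C_0 ≅ Z^9, C_1 ≅ Z^27, C_2 ≅ Z^18.

∂_1: C_1 → C_0 maps an edge to its endpoints' difference, ∂[p,q] = q − p. For instance
  ∂[2,7] = [7] − [2].
As a 9×27 matrix over Z this has rank 8, with invariant factors (1,1,1,1,1,1,1,1).

The boundary map ∂_2: C_2 → C_1 acts by ∂[p,q,r] = [q,r] − [p,r] + [p,q]. For instance
  ∂[2,3,7] = [3,7] − [2,7] + [2,3],
  ∂[0,3,8] = [3,8] − [0,8] + [0,3].
The 27×18 boundary matrix has rank 18 and Smith normal form diag(1,1,1,1,1,1,1,1,1,1,1,1,1,1,1,1,1,2).

Computing H_k = (kernel of ∂_k) / (image of ∂_{k+1}):

  H_0: rank C_0 − rank ∂_1 = 9 − 8 = 1, and the invariant factors of ∂_1 are all 1, so H_0 ≅ Z.
  H_1: rank ker ∂_1 − rank ∂_2 = (27 − 8) − 18 = 1, and ∂_2 has invariant factor 2 > 1, so H_1 ≅ Z ⊕ Z_2.
  H_2: rank ker ∂_2 − rank ∂_3 = (18 − 18) − 0 = 0, and there is no ∂_3, so H_2 ≅ 0.

As a check, the Euler characteristic is 9 − 27 + 18 = 0, which agrees with 1 − 1 + 0 = 0.
(K is a triangulation of the Klein bottle.)

H_0 ≅ Z,  H_1 ≅ Z ⊕ Z_2,  H_2 = 0.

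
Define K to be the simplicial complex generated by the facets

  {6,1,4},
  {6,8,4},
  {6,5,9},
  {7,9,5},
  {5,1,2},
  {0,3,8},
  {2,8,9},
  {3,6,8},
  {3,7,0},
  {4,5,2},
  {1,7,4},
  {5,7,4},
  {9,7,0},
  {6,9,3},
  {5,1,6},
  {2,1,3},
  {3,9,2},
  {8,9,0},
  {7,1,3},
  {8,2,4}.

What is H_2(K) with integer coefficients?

Take the total order 0 < 1 < 2 < 3 < 4 < 5 < 6 < 7 < 8 < 9 on the vertex set. Then K (dimension 2) consists of the simplices:

  0-simplices (10): [0], [1], [2], [3], [4], [5], [6], [7], [8], [9]
  1-simplices (30): (30 of them)
  2-simplices (20): (20 of them)

giving chain groups C_0 ≅ Z^10, C_1 ≅ Z^30, C_2 ≅ Z^20.

The boundary map ∂_1: C_1 → C_0 is given by ∂[p,q] = [q] − [p].
As a 10×30 matrix over Z this has rank 9, with invariant factors (1,1,1,1,1,1,1,1,1).

The boundary map ∂_2: C_2 → C_1 acts by ∂[p,q,r] = [q,r] − [p,r] + [p,q]. For instance
  ∂[4,5,7] = [5,7] − [4,7] + [4,5],
  ∂[5,7,9] = [7,9] − [5,9] + [5,7].
The resulting 30×20 matrix has rank 20, and its Smith normal form has invariant factors (1,1,1,1,1,1,1,1,1,1,1,1,1,1,1,1,1,1,1,2).

From H_k ≅ ker(∂_k) / im(∂_{k+1}) we obtain:

  H_2: rank ker ∂_2 − rank ∂_3 = (20 − 20) − 0 = 0, and there is no ∂_3, so H_2 = 0.

H_2 = 0.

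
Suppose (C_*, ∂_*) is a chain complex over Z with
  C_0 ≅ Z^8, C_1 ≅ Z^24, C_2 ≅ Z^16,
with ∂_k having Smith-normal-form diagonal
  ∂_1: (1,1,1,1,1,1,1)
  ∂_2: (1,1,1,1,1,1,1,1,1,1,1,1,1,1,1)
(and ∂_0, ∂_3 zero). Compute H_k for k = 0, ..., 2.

H_0 ≅ Z,  H_1 ≅ Z^2,  H_2 ≅ Z.

H_0: b_0 = 8 − 0 − 7 = 1; torsion from ∂_1 factors > 1: none. So H_0 ≅ Z.
H_1: b_1 = 24 − 7 − 15 = 2; torsion from ∂_2 factors > 1: none. So H_1 ≅ Z^2.
H_2: b_2 = 16 − 15 − 0 = 1; torsion from ∂_3 factors > 1: none. So H_2 ≅ Z.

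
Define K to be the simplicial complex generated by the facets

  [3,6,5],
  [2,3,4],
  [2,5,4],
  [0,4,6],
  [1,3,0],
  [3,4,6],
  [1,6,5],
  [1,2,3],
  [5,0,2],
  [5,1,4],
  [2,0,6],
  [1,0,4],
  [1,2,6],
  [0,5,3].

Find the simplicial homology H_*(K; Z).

H_0 = Z,  H_1 = Z^2,  H_2 = Z.

Fix the vertex order 0 < 1 < 2 < 3 < 4 < 5 < 6 and write every simplex with vertices in increasing order. Then dim K = 2 and the simplices of K are:

  0-simplices (7): [0], [1], [2], [3], [4], [5], [6]
  1-simplices (21): [0,1], [0,2], [0,3], [0,4], [0,5], [0,6], [1,2], [1,3], [1,4], [1,5], [1,6], [2,3], [2,4], [2,5], [2,6], [3,4], [3,5], [3,6], [4,5], [4,6], [5,6]
  2-simplices (14): [0,1,3], [0,1,4], [0,2,5], [0,2,6], [0,3,5], [0,4,6], [1,2,3], [1,2,6], [1,4,5], [1,5,6], [2,3,4], [2,4,5], [3,4,6], [3,5,6]

Hence C_0 ≅ Z^7, C_1 ≅ Z^21, C_2 ≅ Z^14.

∂_1: C_1 → C_0 is given by ∂[p,q] = [q] − [p]. For instance
  ∂[5,6] = [6] − [5].
The 7×21 boundary matrix has rank 6 and Smith normal form diag(1,1,1,1,1,1).

Boundary ∂_2: C_2 → C_1 acts by ∂[p,q,r] = [q,r] − [p,r] + [p,q]. For instance
  ∂[0,1,3] = [1,3] − [0,3] + [0,1],
  ∂[1,5,6] = [5,6] − [1,6] + [1,5].
The resulting 21×14 matrix has rank 13, and its Smith normal form has invariant factors (1,1,1,1,1,1,1,1,1,1,1,1,1).

Reading off H_k = ker ∂_k / im ∂_{k+1}:

  H_0: rank C_0 − rank ∂_1 = 7 − 6 = 1, and the invariant factors of ∂_1 are all 1, so H_0 ≅ Z.
  H_1: rank ker ∂_1 − rank ∂_2 = (21 − 6) − 13 = 2, and the invariant factors of ∂_2 are all 1, so H_1 ≅ Z^2.
  H_2: rank ker ∂_2 − rank ∂_3 = (14 − 13) − 0 = 1, and there is no ∂_3, so H_2 ≅ Z.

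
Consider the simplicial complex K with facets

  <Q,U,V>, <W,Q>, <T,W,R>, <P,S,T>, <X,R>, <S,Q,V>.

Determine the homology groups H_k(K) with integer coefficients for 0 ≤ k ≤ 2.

Fix the vertex order P < Q < R < S < T < U < V < W < X and write every simplex with vertices in increasing order. Then dim K = 2 and the simplices of K are:

  0-simplices (9): P, Q, R, S, T, U, V, W, X
  1-simplices (13): PS, PT, QS, QU, QV, QW, RT, RW, RX, ST, SV, TW, UV
  2-simplices (4): PST, QSV, QUV, RTW

giving chain groups C_0 ≅ Z^9, C_1 ≅ Z^13, C_2 ≅ Z^4.

The boundary map ∂_1: C_1 → C_0 maps an edge to its endpoints' difference, ∂[p,q] = q − p.
As a 9×13 matrix over Z this has rank 8, with invariant factors (1,1,1,1,1,1,1,1).

Boundary ∂_2: C_2 → C_1 acts by ∂[p,q,r] = [q,r] − [p,r] + [p,q]. For instance
  ∂RTW = TW − RW + RT,
  ∂QUV = UV − QV + QU.
The 13×4 boundary matrix has rank 4 and Smith normal form diag(1,1,1,1).

Reading off H_k = ker ∂_k / im ∂_{k+1}:

  H_0: rank C_0 − rank ∂_1 = 9 − 8 = 1, and the invariant factors of ∂_1 are all 1, so H_0 ≅ Z.
  H_1: rank ker ∂_1 − rank ∂_2 = (13 − 8) − 4 = 1, and the invariant factors of ∂_2 are all 1, so H_1 ≅ Z.
  H_2: rank ker ∂_2 − rank ∂_3 = (4 − 4) − 0 = 0, and there is no ∂_3, so H_2 ≅ 0.

As a check, the Euler characteristic is 9 − 13 + 4 = 0, which agrees with 1 − 1 + 0 = 0.

H_0 = Z,  H_1 = Z,  H_2 = 0.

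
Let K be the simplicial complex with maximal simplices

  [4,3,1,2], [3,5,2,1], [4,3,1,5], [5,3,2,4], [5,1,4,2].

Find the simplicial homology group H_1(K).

H_1 ≅ 0.

Order the vertices as 1 < 2 < 3 < 4 < 5. Listing each simplex with vertices in this order, K has dimension 3 with simplices:

  0-simplices (5): [1], [2], [3], [4], [5]
  1-simplices (10): [1,2], [1,3], [1,4], [1,5], [2,3], [2,4], [2,5], [3,4], [3,5], [4,5]
  2-simplices (10): [1,2,3], [1,2,4], [1,2,5], [1,3,4], [1,3,5], [1,4,5], [2,3,4], [2,3,5], [2,4,5], [3,4,5]
  3-simplices (5): [1,2,3,4], [1,2,3,5], [1,2,4,5], [1,3,4,5], [2,3,4,5]

so the chain groups are C_0 ≅ Z^5, C_1 ≅ Z^10, C_2 ≅ Z^10, C_3 ≅ Z^5.

∂_1: C_1 → C_0 is given by ∂[p,q] = [q] − [p]. For instance
  ∂[1,2] = [2] − [1].
The 5×10 boundary matrix has rank 4 and Smith normal form diag(1,1,1,1).

The boundary map ∂_2: C_2 → C_1 acts by ∂[p,q,r] = [q,r] − [p,r] + [p,q]. For instance
  ∂[1,3,4] = [3,4] − [1,4] + [1,3],
  ∂[1,3,5] = [3,5] − [1,5] + [1,3].
The resulting 10×10 matrix has rank 6, and its Smith normal form has invariant factors (1,1,1,1,1,1).

∂_3: C_3 → C_2 sends each 3-simplex σ to the alternating sum Σ_i (−1)^i (σ with its i-th vertex removed). For instance
  ∂[1,3,4,5] = [3,4,5] − [1,4,5] + [1,3,5] − [1,3,4],
  ∂[1,2,3,4] = [2,3,4] − [1,3,4] + [1,2,4] − [1,2,3].
The resulting 10×5 matrix has rank 4, and its Smith normal form has invariant factors (1,1,1,1).

Now H_k = ker ∂_k / im ∂_{k+1}, so:

  H_1: rank ker ∂_1 − rank ∂_2 = (10 − 4) − 6 = 0, and the invariant factors of ∂_2 are all 1, so H_1 ≅ 0.

(K is a triangulation of the 3-sphere S^3.)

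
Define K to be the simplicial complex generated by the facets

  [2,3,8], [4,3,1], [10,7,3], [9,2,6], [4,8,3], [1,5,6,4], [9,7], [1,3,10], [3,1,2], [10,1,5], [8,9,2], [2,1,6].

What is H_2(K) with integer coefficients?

H_2 ≅ 0.

Order the vertices as 1 < 2 < 3 < 4 < 5 < 6 < 7 < 8 < 9 < 10. Listing each simplex with vertices in this order, K has dimension 3 with simplices:

  0-simplices (10): [1], [2], [3], [4], [5], [6], [7], [8], [9], [10]
  1-simplices (23): (23 of them)
  2-simplices (14): [1,2,3], [1,2,6], [1,3,4], [1,3,10], [1,4,5], [1,4,6], [1,5,6], [1,5,10], [2,3,8], [2,6,9], [2,8,9], [3,4,8], [3,7,10], [4,5,6]
  3-simplices (1): [1,4,5,6]

so the chain groups are C_0 ≅ Z^10, C_1 ≅ Z^23, C_2 ≅ Z^14, C_3 ≅ Z^1.

The boundary map ∂_1: C_1 → C_0 sends each edge [p,q] (with p < q) to q − p. For instance
  ∂[4,8] = [8] − [4].
The resulting 10×23 matrix has rank 9, and its Smith normal form has invariant factors (1,1,1,1,1,1,1,1,1).

The boundary map ∂_2: C_2 → C_1 acts by ∂[p,q,r] = [q,r] − [p,r] + [p,q]. For instance
  ∂[3,4,8] = [4,8] − [3,8] + [3,4],
  ∂[1,2,6] = [2,6] − [1,6] + [1,2].
The resulting 23×14 matrix has rank 13, and its Smith normal form has invariant factors (1,1,1,1,1,1,1,1,1,1,1,1,1).

∂_3: C_3 → C_2 sends each 3-simplex σ to the alternating sum Σ_i (−1)^i (σ with its i-th vertex removed). For instance
  ∂[1,4,5,6] = [4,5,6] − [1,5,6] + [1,4,6] − [1,4,5].
This gives a 14×1 integer matrix of rank 1; reducing to Smith normal form yields diagonal entries (1).

From H_k ≅ ker(∂_k) / im(∂_{k+1}) we obtain:

  H_2: rank ker ∂_2 − rank ∂_3 = (14 − 13) − 1 = 0, and the invariant factors of ∂_3 are all 1, so H_2 = 0.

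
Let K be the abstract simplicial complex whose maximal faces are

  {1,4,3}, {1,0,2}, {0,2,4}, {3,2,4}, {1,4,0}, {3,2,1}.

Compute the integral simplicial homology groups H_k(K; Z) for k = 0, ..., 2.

We work with the vertex ordering 0 < 1 < 2 < 3 < 4. The simplices of K, each written with vertices in increasing order, are:

  0-simplices (5): [0], [1], [2], [3], [4]
  1-simplices (9): [0,1], [0,2], [0,4], [1,2], [1,3], [1,4], [2,3], [2,4], [3,4]
  2-simplices (6): [0,1,2], [0,1,4], [0,2,4], [1,2,3], [1,3,4], [2,3,4]

giving chain groups C_0 ≅ Z^5, C_1 ≅ Z^9, C_2 ≅ Z^6.

The boundary map ∂_1: C_1 → C_0 maps an edge to its endpoints' difference, ∂[p,q] = q − p.
The 5×9 boundary matrix has rank 4 and Smith normal form diag(1,1,1,1).

∂_2: C_2 → C_1 sends each 2-simplex [p,q,r] to [q,r] − [p,r] + [p,q]. For instance
  ∂[1,2,3] = [2,3] − [1,3] + [1,2],
  ∂[0,1,4] = [1,4] − [0,4] + [0,1].
The 9×6 boundary matrix has rank 5 and Smith normal form diag(1,1,1,1,1).

From H_k ≅ ker(∂_k) / im(∂_{k+1}) we obtain:

  H_0: rank C_0 − rank ∂_1 = 5 − 4 = 1, and the invariant factors of ∂_1 are all 1, so H_0 = Z.
  H_1: rank ker ∂_1 − rank ∂_2 = (9 − 4) − 5 = 0, and the invariant factors of ∂_2 are all 1, so H_1 = 0.
  H_2: rank ker ∂_2 − rank ∂_3 = (6 − 5) − 0 = 1, and there is no ∂_3, so H_2 = Z.

H_0 ≅ Z,  H_1 = 0,  H_2 ≅ Z.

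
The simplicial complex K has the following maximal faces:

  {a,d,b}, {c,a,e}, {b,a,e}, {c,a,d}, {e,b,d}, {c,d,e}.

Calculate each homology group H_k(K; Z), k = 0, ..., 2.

Fix the vertex order a < b < c < d < e and write every simplex with vertices in increasing order. Then dim K = 2 and the simplices of K are:

  0-simplices (5): a, b, c, d, e
  1-simplices (9): ab, ac, ad, ae, bd, be, cd, ce, de
  2-simplices (6): abd, abe, acd, ace, bde, cde

giving chain groups C_0 ≅ Z^5, C_1 ≅ Z^9, C_2 ≅ Z^6.

Boundary ∂_1: C_1 → C_0 maps an edge to its endpoints' difference, ∂[p,q] = q − p. For instance
  ∂de = e − d.
As a 5×9 matrix over Z this has rank 4, with invariant factors (1,1,1,1).

The boundary map ∂_2: C_2 → C_1 acts by ∂[p,q,r] = [q,r] − [p,r] + [p,q]. For instance
  ∂ace = ce − ae + ac,
  ∂cde = de − ce + cd.
As a 9×6 matrix over Z this has rank 5, with invariant factors (1,1,1,1,1).

Now H_k = ker ∂_k / im ∂_{k+1}, so:

  H_0: rank C_0 − rank ∂_1 = 5 − 4 = 1, and the invariant factors of ∂_1 are all 1, so H_0 = Z.
  H_1: rank ker ∂_1 − rank ∂_2 = (9 − 4) − 5 = 0, and the invariant factors of ∂_2 are all 1, so H_1 = 0.
  H_2: rank ker ∂_2 − rank ∂_3 = (6 − 5) − 0 = 1, and there is no ∂_3, so H_2 = Z.

(K is a triangulation of the 2-sphere S^2.)

H_0 ≅ Z,  H_1 = 0,  H_2 ≅ Z.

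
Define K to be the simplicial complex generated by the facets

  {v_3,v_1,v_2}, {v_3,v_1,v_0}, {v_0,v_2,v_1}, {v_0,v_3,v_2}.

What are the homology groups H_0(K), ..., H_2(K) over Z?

H_0 ≅ Z,  H_1 = 0,  H_2 ≅ Z.

Fix the vertex order v_0 < v_1 < v_2 < v_3 and write every simplex with vertices in increasing order. Then dim K = 2 and the simplices of K are:

  0-simplices (4): [v_0], [v_1], [v_2], [v_3]
  1-simplices (6): [v_0,v_1], [v_0,v_2], [v_0,v_3], [v_1,v_2], [v_1,v_3], [v_2,v_3]
  2-simplices (4): [v_0,v_1,v_2], [v_0,v_1,v_3], [v_0,v_2,v_3], [v_1,v_2,v_3]

so the chain groups are C_0 ≅ Z^4, C_1 ≅ Z^6, C_2 ≅ Z^4.

∂_1: C_1 → C_0 sends each edge [p,q] (with p < q) to q − p. For instance
  ∂[v_0,v_1] = [v_1] − [v_0].
As a 4×6 matrix over Z this has rank 3, with invariant factors (1,1,1).

∂_2: C_2 → C_1 maps a triangle to the signed sum of its edges. For instance
  ∂[v_0,v_1,v_3] = [v_1,v_3] − [v_0,v_3] + [v_0,v_1],
  ∂[v_0,v_1,v_2] = [v_1,v_2] − [v_0,v_2] + [v_0,v_1].
The resulting 6×4 matrix has rank 3, and its Smith normal form has invariant factors (1,1,1).

From H_k ≅ ker(∂_k) / im(∂_{k+1}) we obtain:

  H_0: rank C_0 − rank ∂_1 = 4 − 3 = 1, and the invariant factors of ∂_1 are all 1, so H_0 ≅ Z.
  H_1: rank ker ∂_1 − rank ∂_2 = (6 − 3) − 3 = 0, and the invariant factors of ∂_2 are all 1, so H_1 ≅ 0.
  H_2: rank ker ∂_2 − rank ∂_3 = (4 − 3) − 0 = 1, and there is no ∂_3, so H_2 ≅ Z.

As a check, the Euler characteristic is 4 − 6 + 4 = 2, which agrees with 1 − 0 + 1 = 2.
(K is a triangulation of the 2-sphere S^2.)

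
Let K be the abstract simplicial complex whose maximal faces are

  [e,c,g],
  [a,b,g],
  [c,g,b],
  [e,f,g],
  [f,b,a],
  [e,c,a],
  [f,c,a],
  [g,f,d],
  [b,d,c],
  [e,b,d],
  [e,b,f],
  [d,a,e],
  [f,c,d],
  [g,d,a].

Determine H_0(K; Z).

K has 7 vertices, 21 edges, 14 triangles.
rank ∂_0 = 0, rank ∂_1 = 6 ⇒ b_0 = 7 − 0 − 6 = 1; all invariant factors of ∂_1 are 1 so no torsion. So H_0 = Z.

H_0 ≅ Z.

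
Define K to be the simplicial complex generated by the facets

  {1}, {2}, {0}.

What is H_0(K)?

H_0 ≅ Z^3.

Order the vertices as 0 < 1 < 2. Listing each simplex with vertices in this order, K has dimension 0 with simplices:

  0-simplices (3): [0], [1], [2]

so the chain groups are C_0 ≅ Z^3.

Now H_k = ker ∂_k / im ∂_{k+1}, so:

  H_0: rank C_0 − rank ∂_1 = 3 − 0 = 3, and there is no ∂_1, so H_0 = Z^3.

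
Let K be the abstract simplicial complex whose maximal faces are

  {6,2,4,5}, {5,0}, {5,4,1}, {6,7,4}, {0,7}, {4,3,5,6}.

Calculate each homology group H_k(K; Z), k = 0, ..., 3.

H_0 ≅ Z,  H_1 ≅ Z,  H_2 = 0,  H_3 = 0.

Take the total order 0 < 1 < 2 < 3 < 4 < 5 < 6 < 7 on the vertex set. Then K (dimension 3) consists of the simplices:

  0-simplices (8): [0], [1], [2], [3], [4], [5], [6], [7]
  1-simplices (15): [0,5], [0,7], [1,4], [1,5], [2,4], [2,5], [2,6], [3,4], [3,5], [3,6], [4,5], [4,6], [4,7], [5,6], [6,7]
  2-simplices (9): [1,4,5], [2,4,5], [2,4,6], [2,5,6], [3,4,5], [3,4,6], [3,5,6], [4,5,6], [4,6,7]
  3-simplices (2): [2,4,5,6], [3,4,5,6]

Hence C_0 ≅ Z^8, C_1 ≅ Z^15, C_2 ≅ Z^9, C_3 ≅ Z^2.

∂_1: C_1 → C_0 sends each edge [p,q] (with p < q) to q − p.
As a 8×15 matrix over Z this has rank 7, with invariant factors (1,1,1,1,1,1,1).

The boundary map ∂_2: C_2 → C_1 acts by ∂[p,q,r] = [q,r] − [p,r] + [p,q]. For instance
  ∂[1,4,5] = [4,5] − [1,5] + [1,4],
  ∂[4,6,7] = [6,7] − [4,7] + [4,6].
This gives a 15×9 integer matrix of rank 7; reducing to Smith normal form yields diagonal entries (1,1,1,1,1,1,1).

The boundary map ∂_3: C_3 → C_2 sends each 3-simplex σ to the alternating sum Σ_i (−1)^i (σ with its i-th vertex removed). For instance
  ∂[3,4,5,6] = [4,5,6] − [3,5,6] + [3,4,6] − [3,4,5],
  ∂[2,4,5,6] = [4,5,6] − [2,5,6] + [2,4,6] − [2,4,5].
The resulting 9×2 matrix has rank 2, and its Smith normal form has invariant factors (1,1).

Computing H_k = (kernel of ∂_k) / (image of ∂_{k+1}):

  H_0: rank C_0 − rank ∂_1 = 8 − 7 = 1, and the invariant factors of ∂_1 are all 1, so H_0 = Z.
  H_1: rank ker ∂_1 − rank ∂_2 = (15 − 7) − 7 = 1, and the invariant factors of ∂_2 are all 1, so H_1 = Z.
  H_2: rank ker ∂_2 − rank ∂_3 = (9 − 7) − 2 = 0, and the invariant factors of ∂_3 are all 1, so H_2 = 0.
  H_3: rank ker ∂_3 − rank ∂_4 = (2 − 2) − 0 = 0, and there is no ∂_4, so H_3 = 0.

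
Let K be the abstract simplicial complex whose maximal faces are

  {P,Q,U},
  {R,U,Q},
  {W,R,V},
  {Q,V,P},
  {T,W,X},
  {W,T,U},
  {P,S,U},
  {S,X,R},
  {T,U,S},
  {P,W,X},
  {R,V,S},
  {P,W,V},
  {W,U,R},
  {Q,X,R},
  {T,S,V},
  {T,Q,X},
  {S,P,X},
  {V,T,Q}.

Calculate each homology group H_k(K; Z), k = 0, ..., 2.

Take the total order P < Q < R < S < T < U < V < W < X on the vertex set. Then K (dimension 2) consists of the simplices:

  0-simplices (9): P, Q, R, S, T, U, V, W, X
  1-simplices (27): PQ, PS, PU, PV, PW, PX, QR, QT, QU, QV, QX, RS, RU, RV, RW, RX, ST, SU, SV, SX, TU, TV, TW, TX, UW, VW, WX
  2-simplices (18): PQU, PQV, PSU, PSX, PVW, PWX, QRU, QRX, QTV, QTX, RSV, RSX, RUW, RVW, STU, STV, TUW, TWX

Hence C_0 ≅ Z^9, C_1 ≅ Z^27, C_2 ≅ Z^18.

Boundary ∂_1: C_1 → C_0 is given by ∂[p,q] = [q] − [p]. For instance
  ∂PS = S − P.
The 9×27 boundary matrix has rank 8 and Smith normal form diag(1,1,1,1,1,1,1,1).

Boundary ∂_2: C_2 → C_1 maps a triangle to the signed sum of its edges. For instance
  ∂QRX = RX − QX + QR,
  ∂PQV = QV − PV + PQ.
The resulting 27×18 matrix has rank 17, and its Smith normal form has invariant factors (1,1,1,1,1,1,1,1,1,1,1,1,1,1,1,1,1).

Reading off H_k = ker ∂_k / im ∂_{k+1}:

  H_0: rank C_0 − rank ∂_1 = 9 − 8 = 1, and the invariant factors of ∂_1 are all 1, so H_0 ≅ Z.
  H_1: rank ker ∂_1 − rank ∂_2 = (27 − 8) − 17 = 2, and the invariant factors of ∂_2 are all 1, so H_1 ≅ Z^2.
  H_2: rank ker ∂_2 − rank ∂_3 = (18 − 17) − 0 = 1, and there is no ∂_3, so H_2 ≅ Z.

As a check, the Euler characteristic is 9 − 27 + 18 = 0, which agrees with 1 − 2 + 1 = 0.
(K is a triangulation of the torus T^2.)

H_0 ≅ Z,  H_1 ≅ Z^2,  H_2 ≅ Z.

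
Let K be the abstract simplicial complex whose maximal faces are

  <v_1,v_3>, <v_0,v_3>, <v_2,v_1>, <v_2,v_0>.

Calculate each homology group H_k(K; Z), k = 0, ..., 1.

H_0 = Z,  H_1 = Z.

Fix the vertex order v_0 < v_1 < v_2 < v_3 and write every simplex with vertices in increasing order. Then dim K = 1 and the simplices of K are:

  0-simplices (4): [v_0], [v_1], [v_2], [v_3]
  1-simplices (4): [v_0,v_2], [v_0,v_3], [v_1,v_2], [v_1,v_3]

giving chain groups C_0 ≅ Z^4, C_1 ≅ Z^4.

∂_1: C_1 → C_0 is given by ∂[p,q] = [q] − [p]. For instance
  ∂[v_1,v_2] = [v_2] − [v_1].
This gives a 4×4 integer matrix of rank 3; reducing to Smith normal form yields diagonal entries (1,1,1).

Now H_k = ker ∂_k / im ∂_{k+1}, so:

  H_0: rank C_0 − rank ∂_1 = 4 − 3 = 1, and the invariant factors of ∂_1 are all 1, so H_0 ≅ Z.
  H_1: rank ker ∂_1 − rank ∂_2 = (4 − 3) − 0 = 1, and there is no ∂_2, so H_1 ≅ Z.

(K is a triangulation of the circle S^1.)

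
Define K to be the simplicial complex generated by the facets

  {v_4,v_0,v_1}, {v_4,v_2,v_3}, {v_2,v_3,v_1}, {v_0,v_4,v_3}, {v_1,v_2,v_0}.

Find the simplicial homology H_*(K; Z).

H_0 ≅ Z,  H_1 ≅ Z,  H_2 = 0.

We work with the vertex ordering v_0 < v_1 < v_2 < v_3 < v_4. The simplices of K, each written with vertices in increasing order, are:

  0-simplices (5): [v_0], [v_1], [v_2], [v_3], [v_4]
  1-simplices (10): [v_0,v_1], [v_0,v_2], [v_0,v_3], [v_0,v_4], [v_1,v_2], [v_1,v_3], [v_1,v_4], [v_2,v_3], [v_2,v_4], [v_3,v_4]
  2-simplices (5): [v_0,v_1,v_2], [v_0,v_1,v_4], [v_0,v_3,v_4], [v_1,v_2,v_3], [v_2,v_3,v_4]

so the chain groups are C_0 ≅ Z^5, C_1 ≅ Z^10, C_2 ≅ Z^5.

∂_1: C_1 → C_0 is given by ∂[p,q] = [q] − [p].
This gives a 5×10 integer matrix of rank 4; reducing to Smith normal form yields diagonal entries (1,1,1,1).

∂_2: C_2 → C_1 maps a triangle to the signed sum of its edges. For instance
  ∂[v_0,v_1,v_4] = [v_1,v_4] − [v_0,v_4] + [v_0,v_1],
  ∂[v_0,v_3,v_4] = [v_3,v_4] − [v_0,v_4] + [v_0,v_3].
The 10×5 boundary matrix has rank 5 and Smith normal form diag(1,1,1,1,1).

Computing H_k = (kernel of ∂_k) / (image of ∂_{k+1}):

  H_0: rank C_0 − rank ∂_1 = 5 − 4 = 1, and the invariant factors of ∂_1 are all 1, so H_0 ≅ Z.
  H_1: rank ker ∂_1 − rank ∂_2 = (10 − 4) − 5 = 1, and the invariant factors of ∂_2 are all 1, so H_1 ≅ Z.
  H_2: rank ker ∂_2 − rank ∂_3 = (5 − 5) − 0 = 0, and there is no ∂_3, so H_2 ≅ 0.

(K is a triangulation of the Möbius band.)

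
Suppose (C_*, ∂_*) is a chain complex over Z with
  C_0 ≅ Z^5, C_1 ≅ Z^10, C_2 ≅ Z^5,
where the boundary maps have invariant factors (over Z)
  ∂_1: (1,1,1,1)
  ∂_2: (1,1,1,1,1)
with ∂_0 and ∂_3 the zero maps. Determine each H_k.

H_0: b_0 = 5 − 0 − 4 = 1; torsion from ∂_1 factors > 1: none. So H_0 = Z.
H_1: b_1 = 10 − 4 − 5 = 1; torsion from ∂_2 factors > 1: none. So H_1 = Z.
H_2: b_2 = 5 − 5 − 0 = 0; torsion from ∂_3 factors > 1: none. So H_2 = 0.

H_0 = Z,  H_1 = Z,  H_2 = 0.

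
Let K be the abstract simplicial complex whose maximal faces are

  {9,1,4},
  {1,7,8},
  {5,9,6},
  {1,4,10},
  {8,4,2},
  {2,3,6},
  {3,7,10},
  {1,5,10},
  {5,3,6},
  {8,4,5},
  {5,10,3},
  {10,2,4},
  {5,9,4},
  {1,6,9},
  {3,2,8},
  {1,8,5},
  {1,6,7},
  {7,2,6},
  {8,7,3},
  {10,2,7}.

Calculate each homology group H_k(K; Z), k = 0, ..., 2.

Take the total order 1 < 2 < 3 < 4 < 5 < 6 < 7 < 8 < 9 < 10 on the vertex set. Then K (dimension 2) consists of the simplices:

  0-simplices (10): [1], [2], [3], [4], [5], [6], [7], [8], [9], [10]
  1-simplices (30): (30 of them)
  2-simplices (20): (20 of them)

giving chain groups C_0 ≅ Z^10, C_1 ≅ Z^30, C_2 ≅ Z^20.

The boundary map ∂_1: C_1 → C_0 sends each edge [p,q] (with p < q) to q − p.
The 10×30 boundary matrix has rank 9 and Smith normal form diag(1,1,1,1,1,1,1,1,1).

∂_2: C_2 → C_1 sends each 2-simplex [p,q,r] to [q,r] − [p,r] + [p,q]. For instance
  ∂[1,5,8] = [5,8] − [1,8] + [1,5],
  ∂[3,5,6] = [5,6] − [3,6] + [3,5].
The 30×20 boundary matrix has rank 20 and Smith normal form diag(1,1,1,1,1,1,1,1,1,1,1,1,1,1,1,1,1,1,1,2).

Now H_k = ker ∂_k / im ∂_{k+1}, so:

  H_0: rank C_0 − rank ∂_1 = 10 − 9 = 1, and the invariant factors of ∂_1 are all 1, so H_0 = Z.
  H_1: rank ker ∂_1 − rank ∂_2 = (30 − 9) − 20 = 1, and ∂_2 has invariant factor 2 > 1, so H_1 = Z ⊕ Z/2.
  H_2: rank ker ∂_2 − rank ∂_3 = (20 − 20) − 0 = 0, and there is no ∂_3, so H_2 = 0.

As a check, the Euler characteristic is 10 − 30 + 20 = 0, which agrees with 1 − 1 + 0 = 0.
(K is a triangulation of the Klein bottle.)

H_0 = Z,  H_1 = Z ⊕ Z/2,  H_2 = 0.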